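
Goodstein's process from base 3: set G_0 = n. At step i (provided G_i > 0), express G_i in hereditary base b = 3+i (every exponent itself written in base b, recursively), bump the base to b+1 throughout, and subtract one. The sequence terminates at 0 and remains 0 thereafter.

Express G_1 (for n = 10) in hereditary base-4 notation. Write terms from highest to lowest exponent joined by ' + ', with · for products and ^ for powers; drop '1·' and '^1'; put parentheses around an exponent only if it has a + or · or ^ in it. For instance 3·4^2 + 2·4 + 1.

4^2

step 0: 10 = 3^2 + 1; sub 4 for 3: 4^2 + 1; = 17; G_1 = 17−1 = 16
step 1: 16 = 4^2; sub 5 for 4: 5^2; = 25; G_2 = 25−1 = 24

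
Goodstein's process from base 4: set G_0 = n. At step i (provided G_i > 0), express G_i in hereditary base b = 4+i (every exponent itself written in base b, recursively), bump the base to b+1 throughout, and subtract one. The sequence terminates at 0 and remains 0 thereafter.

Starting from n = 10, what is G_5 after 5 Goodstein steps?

13

base 4: 10 = 2·4 + 2; at 5: 2·5 + 2 = 12; next = 11
base 5: 11 = 2·5 + 1; at 6: 2·6 + 1 = 13; next = 12
base 6: 12 = 2·6; at 7: 2·7 = 14; next = 13
base 7: 13 = 7 + 6; at 8: 8 + 6 = 14; next = 13
base 8: 13 = 8 + 5; at 9: 9 + 5 = 14; next = 13
base 9: 13 = 9 + 4; at 10: 10 + 4 = 14; next = 13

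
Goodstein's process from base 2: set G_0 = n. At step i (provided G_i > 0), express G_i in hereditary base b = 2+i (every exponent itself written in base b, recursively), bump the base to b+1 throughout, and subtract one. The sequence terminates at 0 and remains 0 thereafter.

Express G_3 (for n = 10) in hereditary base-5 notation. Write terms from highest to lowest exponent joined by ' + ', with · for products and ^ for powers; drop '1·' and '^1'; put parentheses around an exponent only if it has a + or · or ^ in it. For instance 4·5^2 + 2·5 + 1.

step 0: 10 = 2^(2 + 1) + 2; sub 3 for 2: 3^(3 + 1) + 3; = 84; G_1 = 84−1 = 83
step 1: 83 = 3^(3 + 1) + 2; sub 4 for 3: 4^(4 + 1) + 2; = 1026; G_2 = 1026−1 = 1025
step 2: 1025 = 4^(4 + 1) + 1; sub 5 for 4: 5^(5 + 1) + 1; = 15626; G_3 = 15626−1 = 15625
step 3: 15625 = 5^(5 + 1); sub 6 for 5: 6^(6 + 1); = 279936; G_4 = 279936−1 = 279935

5^(5 + 1)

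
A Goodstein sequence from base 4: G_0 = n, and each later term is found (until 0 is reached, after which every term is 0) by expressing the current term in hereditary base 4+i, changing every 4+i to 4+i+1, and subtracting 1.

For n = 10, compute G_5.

(0) 10|_4 = 2·4 + 2 ↦ 2·5 + 2|_5 = 12 ⇒ 11
(1) 11|_5 = 2·5 + 1 ↦ 2·6 + 1|_6 = 13 ⇒ 12
(2) 12|_6 = 2·6 ↦ 2·7|_7 = 14 ⇒ 13
(3) 13|_7 = 7 + 6 ↦ 8 + 6|_8 = 14 ⇒ 13
(4) 13|_8 = 8 + 5 ↦ 9 + 5|_9 = 14 ⇒ 13
(5) 13|_9 = 9 + 4 ↦ 10 + 4|_10 = 14 ⇒ 13

13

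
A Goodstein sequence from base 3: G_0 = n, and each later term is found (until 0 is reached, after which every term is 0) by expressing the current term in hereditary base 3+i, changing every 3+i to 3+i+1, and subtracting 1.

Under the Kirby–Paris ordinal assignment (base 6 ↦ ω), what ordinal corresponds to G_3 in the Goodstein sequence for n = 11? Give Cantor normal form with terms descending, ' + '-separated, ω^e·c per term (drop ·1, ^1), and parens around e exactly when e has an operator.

11 —HB3→ 3^2 + 2 —bump→ 4^2 + 2 = 18 —(−1)→ 17
17 —HB4→ 4^2 + 1 —bump→ 5^2 + 1 = 26 —(−1)→ 25
25 —HB5→ 5^2 —bump→ 6^2 = 36 —(−1)→ 35
35 —HB6→ 5·6 + 5 —bump→ 5·7 + 5 = 40 —(−1)→ 39

ω·5 + 5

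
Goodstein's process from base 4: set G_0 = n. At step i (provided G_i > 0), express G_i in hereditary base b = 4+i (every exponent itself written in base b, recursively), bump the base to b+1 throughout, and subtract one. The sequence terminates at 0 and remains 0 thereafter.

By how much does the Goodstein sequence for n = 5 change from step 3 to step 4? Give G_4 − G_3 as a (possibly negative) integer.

-1

5 —HB4→ 4 + 1 —bump→ 5 + 1 = 6 —(−1)→ 5
5 —HB5→ 5 —bump→ 6 = 6 —(−1)→ 5
5 —HB6→ 5 —bump→ 5 = 5 —(−1)→ 4
4 —HB7→ 4 —bump→ 4 = 4 —(−1)→ 3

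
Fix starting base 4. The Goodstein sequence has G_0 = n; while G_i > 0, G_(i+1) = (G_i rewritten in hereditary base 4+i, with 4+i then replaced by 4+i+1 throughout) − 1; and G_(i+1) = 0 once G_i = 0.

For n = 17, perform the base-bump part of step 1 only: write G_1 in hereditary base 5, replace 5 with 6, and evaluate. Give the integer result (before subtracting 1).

G_0=17  [base 4] 4^2 + 1  →[4↦5]→  5^2 + 1 = 26  −1 ⇒ G_1=25
G_1=25  [base 5] 5^2  →[5↦6]→  6^2 = 36  −1 ⇒ G_2=35

36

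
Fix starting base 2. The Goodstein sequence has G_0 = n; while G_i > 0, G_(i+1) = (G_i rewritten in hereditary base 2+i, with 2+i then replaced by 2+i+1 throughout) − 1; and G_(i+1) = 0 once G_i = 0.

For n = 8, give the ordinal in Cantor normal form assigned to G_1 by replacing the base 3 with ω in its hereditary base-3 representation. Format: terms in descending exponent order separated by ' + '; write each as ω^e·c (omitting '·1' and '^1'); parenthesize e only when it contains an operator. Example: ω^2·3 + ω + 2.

ω^ω·2 + ω^2·2 + ω·2 + 2

[0] 8 ≡ 2^(2 + 1) (base 2). Lift 3: 81. −1: 80.
[1] 80 ≡ 2·3^3 + 2·3^2 + 2·3 + 2 (base 3). Lift 4: 554. −1: 553.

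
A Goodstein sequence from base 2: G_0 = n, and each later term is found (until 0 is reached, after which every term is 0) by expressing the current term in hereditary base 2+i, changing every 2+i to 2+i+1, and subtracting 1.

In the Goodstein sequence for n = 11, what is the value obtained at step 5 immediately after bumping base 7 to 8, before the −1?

134217728

11 —HB2→ 2^(2 + 1) + 2 + 1 —bump→ 3^(3 + 1) + 3 + 1 = 85 —(−1)→ 84
84 —HB3→ 3^(3 + 1) + 3 —bump→ 4^(4 + 1) + 4 = 1028 —(−1)→ 1027
1027 —HB4→ 4^(4 + 1) + 3 —bump→ 5^(5 + 1) + 3 = 15628 —(−1)→ 15627
15627 —HB5→ 5^(5 + 1) + 2 —bump→ 6^(6 + 1) + 2 = 279938 —(−1)→ 279937
279937 —HB6→ 6^(6 + 1) + 1 —bump→ 7^(7 + 1) + 1 = 5764802 —(−1)→ 5764801
5764801 —HB7→ 7^(7 + 1) —bump→ 8^(8 + 1) = 134217728 —(−1)→ 134217727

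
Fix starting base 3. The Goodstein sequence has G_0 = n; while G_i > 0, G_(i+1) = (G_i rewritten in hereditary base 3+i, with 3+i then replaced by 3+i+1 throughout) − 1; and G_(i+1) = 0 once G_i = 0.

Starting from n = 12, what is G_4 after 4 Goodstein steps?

49

12 —HB3→ 3^2 + 3 —bump→ 4^2 + 4 = 20 —(−1)→ 19
19 —HB4→ 4^2 + 3 —bump→ 5^2 + 3 = 28 —(−1)→ 27
27 —HB5→ 5^2 + 2 —bump→ 6^2 + 2 = 38 —(−1)→ 37
37 —HB6→ 6^2 + 1 —bump→ 7^2 + 1 = 50 —(−1)→ 49
49 —HB7→ 7^2 —bump→ 8^2 = 64 —(−1)→ 63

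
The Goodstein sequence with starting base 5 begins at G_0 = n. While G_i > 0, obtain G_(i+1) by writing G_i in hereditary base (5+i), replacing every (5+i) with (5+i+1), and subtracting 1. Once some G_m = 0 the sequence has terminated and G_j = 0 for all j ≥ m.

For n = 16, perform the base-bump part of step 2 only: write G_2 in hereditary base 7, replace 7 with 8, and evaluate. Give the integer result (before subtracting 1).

22

i=0: 16 = 3·5 + 1 (b=5); 5→6: 3·6 + 1 = 19; 19−1 = 18
i=1: 18 = 3·6 (b=6); 6→7: 3·7 = 21; 21−1 = 20
i=2: 20 = 2·7 + 6 (b=7); 7→8: 2·8 + 6 = 22; 22−1 = 21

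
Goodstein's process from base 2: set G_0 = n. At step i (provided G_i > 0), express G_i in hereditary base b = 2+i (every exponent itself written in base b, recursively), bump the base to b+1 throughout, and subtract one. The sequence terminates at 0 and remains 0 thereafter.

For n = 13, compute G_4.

280711

base 2: 13 = 2^(2 + 1) + 2^2 + 1; at 3: 3^(3 + 1) + 3^3 + 1 = 109; next = 108
base 3: 108 = 3^(3 + 1) + 3^3; at 4: 4^(4 + 1) + 4^4 = 1280; next = 1279
base 4: 1279 = 4^(4 + 1) + 3·4^3 + 3·4^2 + 3·4 + 3; at 5: 5^(5 + 1) + 3·5^3 + 3·5^2 + 3·5 + 3 = 16093; next = 16092
base 5: 16092 = 5^(5 + 1) + 3·5^3 + 3·5^2 + 3·5 + 2; at 6: 6^(6 + 1) + 3·6^3 + 3·6^2 + 3·6 + 2 = 280712; next = 280711
base 6: 280711 = 6^(6 + 1) + 3·6^3 + 3·6^2 + 3·6 + 1; at 7: 7^(7 + 1) + 3·7^3 + 3·7^2 + 3·7 + 1 = 5765999; next = 5765998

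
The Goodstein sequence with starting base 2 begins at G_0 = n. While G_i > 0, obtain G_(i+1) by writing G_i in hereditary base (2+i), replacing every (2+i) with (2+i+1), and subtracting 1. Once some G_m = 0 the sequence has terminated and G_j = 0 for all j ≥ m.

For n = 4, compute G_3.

G_0 = 4. HB_2(4) = 2^2. Bump = 27. G_1 = 26.
G_1 = 26. HB_3(26) = 2·3^2 + 2·3 + 2. Bump = 42. G_2 = 41.
G_2 = 41. HB_4(41) = 2·4^2 + 2·4 + 1. Bump = 61. G_3 = 60.
G_3 = 60. HB_5(60) = 2·5^2 + 2·5. Bump = 84. G_4 = 83.

60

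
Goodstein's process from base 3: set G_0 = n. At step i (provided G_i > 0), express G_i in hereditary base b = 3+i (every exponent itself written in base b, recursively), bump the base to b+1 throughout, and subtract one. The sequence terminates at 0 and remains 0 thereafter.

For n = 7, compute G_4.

(0) 7|_3 = 2·3 + 1 ↦ 2·4 + 1|_4 = 9 ⇒ 8
(1) 8|_4 = 2·4 ↦ 2·5|_5 = 10 ⇒ 9
(2) 9|_5 = 5 + 4 ↦ 6 + 4|_6 = 10 ⇒ 9
(3) 9|_6 = 6 + 3 ↦ 7 + 3|_7 = 10 ⇒ 9
(4) 9|_7 = 7 + 2 ↦ 8 + 2|_8 = 10 ⇒ 9

9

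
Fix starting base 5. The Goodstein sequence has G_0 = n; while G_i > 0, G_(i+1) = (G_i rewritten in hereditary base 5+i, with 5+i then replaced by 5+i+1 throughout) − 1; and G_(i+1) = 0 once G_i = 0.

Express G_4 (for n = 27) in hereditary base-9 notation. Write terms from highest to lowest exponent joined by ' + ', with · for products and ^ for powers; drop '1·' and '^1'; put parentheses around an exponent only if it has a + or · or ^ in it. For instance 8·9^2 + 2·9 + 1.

7·9 + 6

G_0=27  [base 5] 5^2 + 2  →[5↦6]→  6^2 + 2 = 38  −1 ⇒ G_1=37
G_1=37  [base 6] 6^2 + 1  →[6↦7]→  7^2 + 1 = 50  −1 ⇒ G_2=49
G_2=49  [base 7] 7^2  →[7↦8]→  8^2 = 64  −1 ⇒ G_3=63
G_3=63  [base 8] 7·8 + 7  →[8↦9]→  7·9 + 7 = 70  −1 ⇒ G_4=69
G_4=69  [base 9] 7·9 + 6  →[9↦10]→  7·10 + 6 = 76  −1 ⇒ G_5=75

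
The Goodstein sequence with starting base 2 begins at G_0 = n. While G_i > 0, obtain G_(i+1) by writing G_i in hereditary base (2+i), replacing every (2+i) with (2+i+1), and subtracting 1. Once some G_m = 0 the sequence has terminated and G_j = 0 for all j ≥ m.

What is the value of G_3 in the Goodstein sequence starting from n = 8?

step 0: 8 = 2^(2 + 1); sub 3 for 2: 3^(3 + 1); = 81; G_1 = 81−1 = 80
step 1: 80 = 2·3^3 + 2·3^2 + 2·3 + 2; sub 4 for 3: 2·4^4 + 2·4^2 + 2·4 + 2; = 554; G_2 = 554−1 = 553
step 2: 553 = 2·4^4 + 2·4^2 + 2·4 + 1; sub 5 for 4: 2·5^5 + 2·5^2 + 2·5 + 1; = 6311; G_3 = 6311−1 = 6310
step 3: 6310 = 2·5^5 + 2·5^2 + 2·5; sub 6 for 5: 2·6^6 + 2·6^2 + 2·6; = 93396; G_4 = 93396−1 = 93395

6310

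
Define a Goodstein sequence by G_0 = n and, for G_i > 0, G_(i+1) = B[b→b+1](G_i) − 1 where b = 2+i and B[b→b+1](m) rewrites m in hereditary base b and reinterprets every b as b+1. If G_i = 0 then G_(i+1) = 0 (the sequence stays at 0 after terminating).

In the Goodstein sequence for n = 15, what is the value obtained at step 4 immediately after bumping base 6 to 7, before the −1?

6588345

step 0: 15 = 2^(2 + 1) + 2^2 + 2 + 1; sub 3 for 2: 3^(3 + 1) + 3^3 + 3 + 1; = 112; G_1 = 112−1 = 111
step 1: 111 = 3^(3 + 1) + 3^3 + 3; sub 4 for 3: 4^(4 + 1) + 4^4 + 4; = 1284; G_2 = 1284−1 = 1283
step 2: 1283 = 4^(4 + 1) + 4^4 + 3; sub 5 for 4: 5^(5 + 1) + 5^5 + 3; = 18753; G_3 = 18753−1 = 18752
step 3: 18752 = 5^(5 + 1) + 5^5 + 2; sub 6 for 5: 6^(6 + 1) + 6^6 + 2; = 326594; G_4 = 326594−1 = 326593
step 4: 326593 = 6^(6 + 1) + 6^6 + 1; sub 7 for 6: 7^(7 + 1) + 7^7 + 1; = 6588345; G_5 = 6588345−1 = 6588344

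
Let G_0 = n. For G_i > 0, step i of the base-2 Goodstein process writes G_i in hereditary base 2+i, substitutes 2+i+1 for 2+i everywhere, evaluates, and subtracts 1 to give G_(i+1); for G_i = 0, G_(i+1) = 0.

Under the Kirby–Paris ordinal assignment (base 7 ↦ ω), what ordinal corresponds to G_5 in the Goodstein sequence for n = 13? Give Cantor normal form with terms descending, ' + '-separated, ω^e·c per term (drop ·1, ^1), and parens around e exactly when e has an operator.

ω^(ω + 1) + ω^3·3 + ω^2·3 + ω·3

base 2: 13 = 2^(2 + 1) + 2^2 + 1; at 3: 3^(3 + 1) + 3^3 + 1 = 109; next = 108
base 3: 108 = 3^(3 + 1) + 3^3; at 4: 4^(4 + 1) + 4^4 = 1280; next = 1279
base 4: 1279 = 4^(4 + 1) + 3·4^3 + 3·4^2 + 3·4 + 3; at 5: 5^(5 + 1) + 3·5^3 + 3·5^2 + 3·5 + 3 = 16093; next = 16092
base 5: 16092 = 5^(5 + 1) + 3·5^3 + 3·5^2 + 3·5 + 2; at 6: 6^(6 + 1) + 3·6^3 + 3·6^2 + 3·6 + 2 = 280712; next = 280711
base 6: 280711 = 6^(6 + 1) + 3·6^3 + 3·6^2 + 3·6 + 1; at 7: 7^(7 + 1) + 3·7^3 + 3·7^2 + 3·7 + 1 = 5765999; next = 5765998
base 7: 5765998 = 7^(7 + 1) + 3·7^3 + 3·7^2 + 3·7; at 8: 8^(8 + 1) + 3·8^3 + 3·8^2 + 3·8 = 134219480; next = 134219479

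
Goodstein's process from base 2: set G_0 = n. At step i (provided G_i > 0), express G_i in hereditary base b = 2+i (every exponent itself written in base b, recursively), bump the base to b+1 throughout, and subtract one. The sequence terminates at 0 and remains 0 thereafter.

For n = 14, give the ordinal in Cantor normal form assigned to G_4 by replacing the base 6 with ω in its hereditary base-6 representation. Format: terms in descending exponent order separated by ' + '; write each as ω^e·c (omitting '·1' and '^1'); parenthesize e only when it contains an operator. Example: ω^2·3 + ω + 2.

(0) 14|_2 = 2^(2 + 1) + 2^2 + 2 ↦ 3^(3 + 1) + 3^3 + 3|_3 = 111 ⇒ 110
(1) 110|_3 = 3^(3 + 1) + 3^3 + 2 ↦ 4^(4 + 1) + 4^4 + 2|_4 = 1282 ⇒ 1281
(2) 1281|_4 = 4^(4 + 1) + 4^4 + 1 ↦ 5^(5 + 1) + 5^5 + 1|_5 = 18751 ⇒ 18750
(3) 18750|_5 = 5^(5 + 1) + 5^5 ↦ 6^(6 + 1) + 6^6|_6 = 326592 ⇒ 326591

ω^(ω + 1) + ω^5·5 + ω^4·5 + ω^3·5 + ω^2·5 + ω·5 + 5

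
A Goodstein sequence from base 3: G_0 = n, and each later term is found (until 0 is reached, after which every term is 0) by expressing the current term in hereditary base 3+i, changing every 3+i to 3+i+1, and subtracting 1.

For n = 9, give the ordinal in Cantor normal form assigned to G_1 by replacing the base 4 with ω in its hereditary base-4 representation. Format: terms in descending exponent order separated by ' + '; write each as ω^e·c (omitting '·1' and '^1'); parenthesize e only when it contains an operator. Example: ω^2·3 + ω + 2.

ω·3 + 3

G_0=9  [base 3] 3^2  →[3↦4]→  4^2 = 16  −1 ⇒ G_1=15
G_1=15  [base 4] 3·4 + 3  →[4↦5]→  3·5 + 3 = 18  −1 ⇒ G_2=17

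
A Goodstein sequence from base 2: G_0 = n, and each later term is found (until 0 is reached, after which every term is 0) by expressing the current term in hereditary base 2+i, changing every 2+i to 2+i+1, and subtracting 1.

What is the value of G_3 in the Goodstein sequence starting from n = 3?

step 0: 3 = 2 + 1; sub 3 for 2: 3 + 1; = 4; G_1 = 4−1 = 3
step 1: 3 = 3; sub 4 for 3: 4; = 4; G_2 = 4−1 = 3
step 2: 3 = 3; sub 5 for 4: 3; = 3; G_3 = 3−1 = 2

2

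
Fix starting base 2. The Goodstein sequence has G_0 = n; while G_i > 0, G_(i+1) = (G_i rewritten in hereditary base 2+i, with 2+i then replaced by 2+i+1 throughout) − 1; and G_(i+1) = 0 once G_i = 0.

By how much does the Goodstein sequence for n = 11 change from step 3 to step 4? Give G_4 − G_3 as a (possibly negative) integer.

264310

G_0 = 11. HB_2(11) = 2^(2 + 1) + 2 + 1. Bump = 85. G_1 = 84.
G_1 = 84. HB_3(84) = 3^(3 + 1) + 3. Bump = 1028. G_2 = 1027.
G_2 = 1027. HB_4(1027) = 4^(4 + 1) + 3. Bump = 15628. G_3 = 15627.
G_3 = 15627. HB_5(15627) = 5^(5 + 1) + 2. Bump = 279938. G_4 = 279937.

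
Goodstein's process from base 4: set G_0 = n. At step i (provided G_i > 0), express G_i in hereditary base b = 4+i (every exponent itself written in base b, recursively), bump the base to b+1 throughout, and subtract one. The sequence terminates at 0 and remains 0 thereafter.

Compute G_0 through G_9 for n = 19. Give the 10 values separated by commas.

19, 27, 37, 49, 63, 69, 75, 81, 87, 93

[0] 19 ≡ 4^2 + 3 (base 4). Lift 5: 28. −1: 27.
[1] 27 ≡ 5^2 + 2 (base 5). Lift 6: 38. −1: 37.
[2] 37 ≡ 6^2 + 1 (base 6). Lift 7: 50. −1: 49.
[3] 49 ≡ 7^2 (base 7). Lift 8: 64. −1: 63.
[4] 63 ≡ 7·8 + 7 (base 8). Lift 9: 70. −1: 69.
[5] 69 ≡ 7·9 + 6 (base 9). Lift 10: 76. −1: 75.
[6] 75 ≡ 7·10 + 5 (base 10). Lift 11: 82. −1: 81.
[7] 81 ≡ 7·11 + 4 (base 11). Lift 12: 88. −1: 87.
[8] 87 ≡ 7·12 + 3 (base 12). Lift 13: 94. −1: 93.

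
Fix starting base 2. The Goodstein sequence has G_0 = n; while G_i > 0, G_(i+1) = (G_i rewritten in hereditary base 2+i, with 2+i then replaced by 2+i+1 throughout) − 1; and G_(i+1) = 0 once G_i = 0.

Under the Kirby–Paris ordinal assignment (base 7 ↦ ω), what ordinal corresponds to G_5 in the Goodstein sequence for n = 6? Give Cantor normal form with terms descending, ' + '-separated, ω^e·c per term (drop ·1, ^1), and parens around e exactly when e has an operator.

ω^5·5 + ω^4·5 + ω^3·5 + ω^2·5 + ω·5 + 4

i=0: 6 = 2^2 + 2 (b=2); 2→3: 3^3 + 3 = 30; 30−1 = 29
i=1: 29 = 3^3 + 2 (b=3); 3→4: 4^4 + 2 = 258; 258−1 = 257
i=2: 257 = 4^4 + 1 (b=4); 4→5: 5^5 + 1 = 3126; 3126−1 = 3125
i=3: 3125 = 5^5 (b=5); 5→6: 6^6 = 46656; 46656−1 = 46655
i=4: 46655 = 5·6^5 + 5·6^4 + 5·6^3 + 5·6^2 + 5·6 + 5 (b=6); 6→7: 5·7^5 + 5·7^4 + 5·7^3 + 5·7^2 + 5·7 + 5 = 98040; 98040−1 = 98039
i=5: 98039 = 5·7^5 + 5·7^4 + 5·7^3 + 5·7^2 + 5·7 + 4 (b=7); 7→8: 5·8^5 + 5·8^4 + 5·8^3 + 5·8^2 + 5·8 + 4 = 187244; 187244−1 = 187243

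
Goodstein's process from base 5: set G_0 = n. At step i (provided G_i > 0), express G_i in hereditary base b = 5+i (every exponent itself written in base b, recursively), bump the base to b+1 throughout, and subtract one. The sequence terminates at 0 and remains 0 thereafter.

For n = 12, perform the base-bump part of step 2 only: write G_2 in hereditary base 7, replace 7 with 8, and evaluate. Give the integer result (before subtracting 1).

G_0=12  [base 5] 2·5 + 2  →[5↦6]→  2·6 + 2 = 14  −1 ⇒ G_1=13
G_1=13  [base 6] 2·6 + 1  →[6↦7]→  2·7 + 1 = 15  −1 ⇒ G_2=14
G_2=14  [base 7] 2·7  →[7↦8]→  2·8 = 16  −1 ⇒ G_3=15

16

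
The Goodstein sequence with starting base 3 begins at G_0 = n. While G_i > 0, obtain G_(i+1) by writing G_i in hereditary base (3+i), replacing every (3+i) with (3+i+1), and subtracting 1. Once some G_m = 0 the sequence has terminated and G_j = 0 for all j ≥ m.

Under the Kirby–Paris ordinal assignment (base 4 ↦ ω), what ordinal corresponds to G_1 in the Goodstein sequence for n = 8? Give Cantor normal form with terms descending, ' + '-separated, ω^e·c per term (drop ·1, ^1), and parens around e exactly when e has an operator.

step 0: 8 = 2·3 + 2; sub 4 for 3: 2·4 + 2; = 10; G_1 = 10−1 = 9
step 1: 9 = 2·4 + 1; sub 5 for 4: 2·5 + 1; = 11; G_2 = 11−1 = 10

ω·2 + 1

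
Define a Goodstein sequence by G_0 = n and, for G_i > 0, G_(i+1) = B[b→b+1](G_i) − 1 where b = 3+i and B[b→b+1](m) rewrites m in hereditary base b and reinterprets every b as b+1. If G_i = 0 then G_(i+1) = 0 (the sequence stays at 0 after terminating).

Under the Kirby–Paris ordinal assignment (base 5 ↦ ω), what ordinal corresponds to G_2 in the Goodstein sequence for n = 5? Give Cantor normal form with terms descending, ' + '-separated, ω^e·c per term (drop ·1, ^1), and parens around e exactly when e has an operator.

ω

G_0 = 5. HB_3(5) = 3 + 2. Bump = 6. G_1 = 5.
G_1 = 5. HB_4(5) = 4 + 1. Bump = 6. G_2 = 5.
G_2 = 5. HB_5(5) = 5. Bump = 6. G_3 = 5.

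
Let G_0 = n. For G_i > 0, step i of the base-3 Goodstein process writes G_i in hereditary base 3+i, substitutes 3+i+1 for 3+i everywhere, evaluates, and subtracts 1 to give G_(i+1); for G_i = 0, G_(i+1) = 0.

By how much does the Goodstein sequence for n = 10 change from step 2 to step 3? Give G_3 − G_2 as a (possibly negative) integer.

[0] 10 ≡ 3^2 + 1 (base 3). Lift 4: 17. −1: 16.
[1] 16 ≡ 4^2 (base 4). Lift 5: 25. −1: 24.
[2] 24 ≡ 4·5 + 4 (base 5). Lift 6: 28. −1: 27.

3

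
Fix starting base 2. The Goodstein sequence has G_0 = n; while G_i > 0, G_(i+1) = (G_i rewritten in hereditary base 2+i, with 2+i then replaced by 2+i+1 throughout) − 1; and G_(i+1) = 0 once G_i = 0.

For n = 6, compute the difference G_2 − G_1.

base 2: 6 = 2^2 + 2; at 3: 3^3 + 3 = 30; next = 29
base 3: 29 = 3^3 + 2; at 4: 4^4 + 2 = 258; next = 257

228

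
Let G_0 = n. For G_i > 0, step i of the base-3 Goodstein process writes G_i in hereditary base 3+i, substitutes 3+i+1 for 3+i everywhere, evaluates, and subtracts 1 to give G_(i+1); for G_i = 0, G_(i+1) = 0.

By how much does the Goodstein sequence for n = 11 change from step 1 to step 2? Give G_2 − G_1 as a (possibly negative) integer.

8

step 0: 11 = 3^2 + 2; sub 4 for 3: 4^2 + 2; = 18; G_1 = 18−1 = 17
step 1: 17 = 4^2 + 1; sub 5 for 4: 5^2 + 1; = 26; G_2 = 26−1 = 25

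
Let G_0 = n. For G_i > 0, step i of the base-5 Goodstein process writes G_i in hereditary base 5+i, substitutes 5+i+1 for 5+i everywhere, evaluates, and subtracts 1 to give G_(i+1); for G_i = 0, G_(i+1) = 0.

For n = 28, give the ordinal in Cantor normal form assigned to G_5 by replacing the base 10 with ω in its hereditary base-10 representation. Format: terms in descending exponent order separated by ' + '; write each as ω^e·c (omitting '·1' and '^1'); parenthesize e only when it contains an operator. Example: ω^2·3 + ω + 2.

ω·8 + 7

(0) 28|_5 = 5^2 + 3 ↦ 6^2 + 3|_6 = 39 ⇒ 38
(1) 38|_6 = 6^2 + 2 ↦ 7^2 + 2|_7 = 51 ⇒ 50
(2) 50|_7 = 7^2 + 1 ↦ 8^2 + 1|_8 = 65 ⇒ 64
(3) 64|_8 = 8^2 ↦ 9^2|_9 = 81 ⇒ 80
(4) 80|_9 = 8·9 + 8 ↦ 8·10 + 8|_10 = 88 ⇒ 87
(5) 87|_10 = 8·10 + 7 ↦ 8·11 + 7|_11 = 95 ⇒ 94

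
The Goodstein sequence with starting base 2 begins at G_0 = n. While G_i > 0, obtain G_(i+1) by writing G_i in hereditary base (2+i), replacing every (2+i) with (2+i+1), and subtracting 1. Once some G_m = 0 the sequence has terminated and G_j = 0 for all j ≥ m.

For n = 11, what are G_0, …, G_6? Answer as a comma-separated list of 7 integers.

[0] 11 ≡ 2^(2 + 1) + 2 + 1 (base 2). Lift 3: 85. −1: 84.
[1] 84 ≡ 3^(3 + 1) + 3 (base 3). Lift 4: 1028. −1: 1027.
[2] 1027 ≡ 4^(4 + 1) + 3 (base 4). Lift 5: 15628. −1: 15627.
[3] 15627 ≡ 5^(5 + 1) + 2 (base 5). Lift 6: 279938. −1: 279937.
[4] 279937 ≡ 6^(6 + 1) + 1 (base 6). Lift 7: 5764802. −1: 5764801.
[5] 5764801 ≡ 7^(7 + 1) (base 7). Lift 8: 134217728. −1: 134217727.

11, 84, 1027, 15627, 279937, 5764801, 134217727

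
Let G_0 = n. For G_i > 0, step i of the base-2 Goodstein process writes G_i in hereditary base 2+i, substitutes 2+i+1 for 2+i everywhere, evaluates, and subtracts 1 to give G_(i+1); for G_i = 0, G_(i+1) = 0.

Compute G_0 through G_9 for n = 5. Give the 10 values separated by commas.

5, 27, 255, 467, 775, 1197, 1751, 2454, 3325, 4382

i=0: 5 = 2^2 + 1 (b=2); 2→3: 3^3 + 1 = 28; 28−1 = 27
i=1: 27 = 3^3 (b=3); 3→4: 4^4 = 256; 256−1 = 255
i=2: 255 = 3·4^3 + 3·4^2 + 3·4 + 3 (b=4); 4→5: 3·5^3 + 3·5^2 + 3·5 + 3 = 468; 468−1 = 467
i=3: 467 = 3·5^3 + 3·5^2 + 3·5 + 2 (b=5); 5→6: 3·6^3 + 3·6^2 + 3·6 + 2 = 776; 776−1 = 775
i=4: 775 = 3·6^3 + 3·6^2 + 3·6 + 1 (b=6); 6→7: 3·7^3 + 3·7^2 + 3·7 + 1 = 1198; 1198−1 = 1197
i=5: 1197 = 3·7^3 + 3·7^2 + 3·7 (b=7); 7→8: 3·8^3 + 3·8^2 + 3·8 = 1752; 1752−1 = 1751
i=6: 1751 = 3·8^3 + 3·8^2 + 2·8 + 7 (b=8); 8→9: 3·9^3 + 3·9^2 + 2·9 + 7 = 2455; 2455−1 = 2454
i=7: 2454 = 3·9^3 + 3·9^2 + 2·9 + 6 (b=9); 9→10: 3·10^3 + 3·10^2 + 2·10 + 6 = 3326; 3326−1 = 3325
i=8: 3325 = 3·10^3 + 3·10^2 + 2·10 + 5 (b=10); 10→11: 3·11^3 + 3·11^2 + 2·11 + 5 = 4383; 4383−1 = 4382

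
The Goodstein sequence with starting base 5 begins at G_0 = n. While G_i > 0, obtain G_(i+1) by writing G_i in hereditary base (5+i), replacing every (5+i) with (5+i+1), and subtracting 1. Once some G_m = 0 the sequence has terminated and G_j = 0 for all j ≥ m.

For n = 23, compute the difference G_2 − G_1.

3

(0) 23|_5 = 4·5 + 3 ↦ 4·6 + 3|_6 = 27 ⇒ 26
(1) 26|_6 = 4·6 + 2 ↦ 4·7 + 2|_7 = 30 ⇒ 29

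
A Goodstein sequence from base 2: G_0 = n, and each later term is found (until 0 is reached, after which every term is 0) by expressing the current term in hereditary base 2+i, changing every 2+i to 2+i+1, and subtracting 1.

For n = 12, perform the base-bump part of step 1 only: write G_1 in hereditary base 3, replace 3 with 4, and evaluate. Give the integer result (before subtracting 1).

1066

step 0: 12 = 2^(2 + 1) + 2^2; sub 3 for 2: 3^(3 + 1) + 3^3; = 108; G_1 = 108−1 = 107
step 1: 107 = 3^(3 + 1) + 2·3^2 + 2·3 + 2; sub 4 for 3: 4^(4 + 1) + 2·4^2 + 2·4 + 2; = 1066; G_2 = 1066−1 = 1065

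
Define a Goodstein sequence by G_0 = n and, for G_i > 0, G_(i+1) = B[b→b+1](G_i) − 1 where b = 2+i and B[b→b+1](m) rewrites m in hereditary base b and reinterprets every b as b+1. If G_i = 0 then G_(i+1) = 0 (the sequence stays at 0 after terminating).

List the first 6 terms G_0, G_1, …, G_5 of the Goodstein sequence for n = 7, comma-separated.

G_0=7  [base 2] 2^2 + 2 + 1  →[2↦3]→  3^3 + 3 + 1 = 31  −1 ⇒ G_1=30
G_1=30  [base 3] 3^3 + 3  →[3↦4]→  4^4 + 4 = 260  −1 ⇒ G_2=259
G_2=259  [base 4] 4^4 + 3  →[4↦5]→  5^5 + 3 = 3128  −1 ⇒ G_3=3127
G_3=3127  [base 5] 5^5 + 2  →[5↦6]→  6^6 + 2 = 46658  −1 ⇒ G_4=46657
G_4=46657  [base 6] 6^6 + 1  →[6↦7]→  7^7 + 1 = 823544  −1 ⇒ G_5=823543

7, 30, 259, 3127, 46657, 823543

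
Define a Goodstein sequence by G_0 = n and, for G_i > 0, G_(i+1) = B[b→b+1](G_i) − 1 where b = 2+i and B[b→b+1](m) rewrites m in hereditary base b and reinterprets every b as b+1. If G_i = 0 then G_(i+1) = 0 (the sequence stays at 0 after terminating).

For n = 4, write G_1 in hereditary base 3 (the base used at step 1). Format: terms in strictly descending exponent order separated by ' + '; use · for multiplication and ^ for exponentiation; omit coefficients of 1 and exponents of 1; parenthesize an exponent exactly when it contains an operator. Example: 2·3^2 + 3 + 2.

i=0: 4 = 2^2 (b=2); 2→3: 3^3 = 27; 27−1 = 26
i=1: 26 = 2·3^2 + 2·3 + 2 (b=3); 3→4: 2·4^2 + 2·4 + 2 = 42; 42−1 = 41

2·3^2 + 2·3 + 2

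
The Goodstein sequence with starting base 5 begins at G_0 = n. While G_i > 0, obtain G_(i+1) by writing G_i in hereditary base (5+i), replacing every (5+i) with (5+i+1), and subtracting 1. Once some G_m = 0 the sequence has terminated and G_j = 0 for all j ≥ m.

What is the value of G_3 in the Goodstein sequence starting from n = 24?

i=0: 24 = 4·5 + 4 (b=5); 5→6: 4·6 + 4 = 28; 28−1 = 27
i=1: 27 = 4·6 + 3 (b=6); 6→7: 4·7 + 3 = 31; 31−1 = 30
i=2: 30 = 4·7 + 2 (b=7); 7→8: 4·8 + 2 = 34; 34−1 = 33

33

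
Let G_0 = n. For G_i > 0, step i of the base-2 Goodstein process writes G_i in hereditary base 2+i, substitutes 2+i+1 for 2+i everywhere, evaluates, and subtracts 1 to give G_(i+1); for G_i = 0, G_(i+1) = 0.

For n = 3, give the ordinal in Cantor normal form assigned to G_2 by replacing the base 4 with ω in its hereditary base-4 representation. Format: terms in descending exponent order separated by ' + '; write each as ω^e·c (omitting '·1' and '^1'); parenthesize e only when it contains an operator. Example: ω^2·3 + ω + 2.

3

G_0 = 3. HB_2(3) = 2 + 1. Bump = 4. G_1 = 3.
G_1 = 3. HB_3(3) = 3. Bump = 4. G_2 = 3.
G_2 = 3. HB_4(3) = 3. Bump = 3. G_3 = 2.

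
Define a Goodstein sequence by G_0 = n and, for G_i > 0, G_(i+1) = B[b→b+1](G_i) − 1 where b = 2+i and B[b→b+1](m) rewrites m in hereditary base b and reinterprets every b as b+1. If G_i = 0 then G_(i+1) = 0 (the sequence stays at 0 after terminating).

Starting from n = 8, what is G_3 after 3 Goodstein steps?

6310

[0] 8 ≡ 2^(2 + 1) (base 2). Lift 3: 81. −1: 80.
[1] 80 ≡ 2·3^3 + 2·3^2 + 2·3 + 2 (base 3). Lift 4: 554. −1: 553.
[2] 553 ≡ 2·4^4 + 2·4^2 + 2·4 + 1 (base 4). Lift 5: 6311. −1: 6310.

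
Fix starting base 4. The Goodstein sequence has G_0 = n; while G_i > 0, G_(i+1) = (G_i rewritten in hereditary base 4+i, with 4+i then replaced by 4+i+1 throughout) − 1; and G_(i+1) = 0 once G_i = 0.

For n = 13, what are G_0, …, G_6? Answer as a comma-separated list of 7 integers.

(0) 13|_4 = 3·4 + 1 ↦ 3·5 + 1|_5 = 16 ⇒ 15
(1) 15|_5 = 3·5 ↦ 3·6|_6 = 18 ⇒ 17
(2) 17|_6 = 2·6 + 5 ↦ 2·7 + 5|_7 = 19 ⇒ 18
(3) 18|_7 = 2·7 + 4 ↦ 2·8 + 4|_8 = 20 ⇒ 19
(4) 19|_8 = 2·8 + 3 ↦ 2·9 + 3|_9 = 21 ⇒ 20
(5) 20|_9 = 2·9 + 2 ↦ 2·10 + 2|_10 = 22 ⇒ 21

13, 15, 17, 18, 19, 20, 21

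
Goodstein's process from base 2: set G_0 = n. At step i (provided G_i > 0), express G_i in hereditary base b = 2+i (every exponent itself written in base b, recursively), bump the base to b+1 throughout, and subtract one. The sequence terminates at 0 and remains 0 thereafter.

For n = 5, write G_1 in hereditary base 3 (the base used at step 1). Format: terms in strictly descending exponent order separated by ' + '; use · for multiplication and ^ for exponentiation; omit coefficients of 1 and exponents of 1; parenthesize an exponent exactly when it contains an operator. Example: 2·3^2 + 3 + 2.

G_0 = 5. HB_2(5) = 2^2 + 1. Bump = 28. G_1 = 27.
G_1 = 27. HB_3(27) = 3^3. Bump = 256. G_2 = 255.

3^3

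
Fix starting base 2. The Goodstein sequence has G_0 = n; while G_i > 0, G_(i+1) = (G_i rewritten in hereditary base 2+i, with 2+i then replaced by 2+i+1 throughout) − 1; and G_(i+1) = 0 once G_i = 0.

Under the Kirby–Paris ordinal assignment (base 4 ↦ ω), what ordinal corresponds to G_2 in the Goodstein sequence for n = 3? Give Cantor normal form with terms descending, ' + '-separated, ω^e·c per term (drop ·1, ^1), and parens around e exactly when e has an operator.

3

G_0=3  [base 2] 2 + 1  →[2↦3]→  3 + 1 = 4  −1 ⇒ G_1=3
G_1=3  [base 3] 3  →[3↦4]→  4 = 4  −1 ⇒ G_2=3
G_2=3  [base 4] 3  →[4↦5]→  3 = 3  −1 ⇒ G_3=2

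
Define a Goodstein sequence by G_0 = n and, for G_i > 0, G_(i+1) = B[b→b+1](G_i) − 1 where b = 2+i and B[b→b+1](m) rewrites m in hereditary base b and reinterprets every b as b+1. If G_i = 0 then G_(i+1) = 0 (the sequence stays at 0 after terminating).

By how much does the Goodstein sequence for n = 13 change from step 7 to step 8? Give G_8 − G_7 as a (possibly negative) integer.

13 —HB2→ 2^(2 + 1) + 2^2 + 1 —bump→ 3^(3 + 1) + 3^3 + 1 = 109 —(−1)→ 108
108 —HB3→ 3^(3 + 1) + 3^3 —bump→ 4^(4 + 1) + 4^4 = 1280 —(−1)→ 1279
1279 —HB4→ 4^(4 + 1) + 3·4^3 + 3·4^2 + 3·4 + 3 —bump→ 5^(5 + 1) + 3·5^3 + 3·5^2 + 3·5 + 3 = 16093 —(−1)→ 16092
16092 —HB5→ 5^(5 + 1) + 3·5^3 + 3·5^2 + 3·5 + 2 —bump→ 6^(6 + 1) + 3·6^3 + 3·6^2 + 3·6 + 2 = 280712 —(−1)→ 280711
280711 —HB6→ 6^(6 + 1) + 3·6^3 + 3·6^2 + 3·6 + 1 —bump→ 7^(7 + 1) + 3·7^3 + 3·7^2 + 3·7 + 1 = 5765999 —(−1)→ 5765998
5765998 —HB7→ 7^(7 + 1) + 3·7^3 + 3·7^2 + 3·7 —bump→ 8^(8 + 1) + 3·8^3 + 3·8^2 + 3·8 = 134219480 —(−1)→ 134219479
134219479 —HB8→ 8^(8 + 1) + 3·8^3 + 3·8^2 + 2·8 + 7 —bump→ 9^(9 + 1) + 3·9^3 + 3·9^2 + 2·9 + 7 = 3486786856 —(−1)→ 3486786855
3486786855 —HB9→ 9^(9 + 1) + 3·9^3 + 3·9^2 + 2·9 + 6 —bump→ 10^(10 + 1) + 3·10^3 + 3·10^2 + 2·10 + 6 = 100000003326 —(−1)→ 100000003325

96513216470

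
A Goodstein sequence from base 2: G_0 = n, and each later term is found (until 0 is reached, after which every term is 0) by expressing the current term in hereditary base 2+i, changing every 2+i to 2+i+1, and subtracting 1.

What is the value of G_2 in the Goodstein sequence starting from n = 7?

7 —HB2→ 2^2 + 2 + 1 —bump→ 3^3 + 3 + 1 = 31 —(−1)→ 30
30 —HB3→ 3^3 + 3 —bump→ 4^4 + 4 = 260 —(−1)→ 259
259 —HB4→ 4^4 + 3 —bump→ 5^5 + 3 = 3128 —(−1)→ 3127

259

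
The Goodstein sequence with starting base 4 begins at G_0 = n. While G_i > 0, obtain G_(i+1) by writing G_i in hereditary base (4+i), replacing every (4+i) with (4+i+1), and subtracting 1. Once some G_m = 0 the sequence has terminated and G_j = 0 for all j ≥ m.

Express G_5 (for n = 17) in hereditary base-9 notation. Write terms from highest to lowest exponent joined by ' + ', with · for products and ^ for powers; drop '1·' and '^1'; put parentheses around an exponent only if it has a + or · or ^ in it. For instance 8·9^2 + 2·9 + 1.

G_0 = 17. HB_4(17) = 4^2 + 1. Bump = 26. G_1 = 25.
G_1 = 25. HB_5(25) = 5^2. Bump = 36. G_2 = 35.
G_2 = 35. HB_6(35) = 5·6 + 5. Bump = 40. G_3 = 39.
G_3 = 39. HB_7(39) = 5·7 + 4. Bump = 44. G_4 = 43.
G_4 = 43. HB_8(43) = 5·8 + 3. Bump = 48. G_5 = 47.

5·9 + 2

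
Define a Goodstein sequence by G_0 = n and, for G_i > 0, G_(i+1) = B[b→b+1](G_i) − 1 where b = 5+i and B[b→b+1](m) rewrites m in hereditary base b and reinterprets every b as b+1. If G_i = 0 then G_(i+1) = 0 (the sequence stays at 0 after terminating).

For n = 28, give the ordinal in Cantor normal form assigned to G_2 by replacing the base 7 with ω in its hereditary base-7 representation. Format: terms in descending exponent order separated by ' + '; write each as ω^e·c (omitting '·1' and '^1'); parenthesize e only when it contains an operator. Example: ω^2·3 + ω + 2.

ω^2 + 1

i=0: 28 = 5^2 + 3 (b=5); 5→6: 6^2 + 3 = 39; 39−1 = 38
i=1: 38 = 6^2 + 2 (b=6); 6→7: 7^2 + 2 = 51; 51−1 = 50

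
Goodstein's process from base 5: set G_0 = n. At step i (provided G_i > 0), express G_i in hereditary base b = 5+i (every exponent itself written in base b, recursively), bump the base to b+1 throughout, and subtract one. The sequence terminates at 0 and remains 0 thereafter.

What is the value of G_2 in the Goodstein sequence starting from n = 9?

9

base 5: 9 = 5 + 4; at 6: 6 + 4 = 10; next = 9
base 6: 9 = 6 + 3; at 7: 7 + 3 = 10; next = 9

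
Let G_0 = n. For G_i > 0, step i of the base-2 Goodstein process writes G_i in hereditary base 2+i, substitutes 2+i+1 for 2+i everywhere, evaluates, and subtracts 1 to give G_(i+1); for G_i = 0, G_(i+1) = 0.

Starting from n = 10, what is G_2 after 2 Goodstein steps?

base 2: 10 = 2^(2 + 1) + 2; at 3: 3^(3 + 1) + 3 = 84; next = 83
base 3: 83 = 3^(3 + 1) + 2; at 4: 4^(4 + 1) + 2 = 1026; next = 1025

1025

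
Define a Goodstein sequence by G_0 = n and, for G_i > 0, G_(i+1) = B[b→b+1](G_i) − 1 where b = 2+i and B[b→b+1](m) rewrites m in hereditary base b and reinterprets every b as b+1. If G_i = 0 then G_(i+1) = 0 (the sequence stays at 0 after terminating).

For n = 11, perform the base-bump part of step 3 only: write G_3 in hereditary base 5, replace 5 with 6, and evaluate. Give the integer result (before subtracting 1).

i=0: 11 = 2^(2 + 1) + 2 + 1 (b=2); 2→3: 3^(3 + 1) + 3 + 1 = 85; 85−1 = 84
i=1: 84 = 3^(3 + 1) + 3 (b=3); 3→4: 4^(4 + 1) + 4 = 1028; 1028−1 = 1027
i=2: 1027 = 4^(4 + 1) + 3 (b=4); 4→5: 5^(5 + 1) + 3 = 15628; 15628−1 = 15627
i=3: 15627 = 5^(5 + 1) + 2 (b=5); 5→6: 6^(6 + 1) + 2 = 279938; 279938−1 = 279937

279938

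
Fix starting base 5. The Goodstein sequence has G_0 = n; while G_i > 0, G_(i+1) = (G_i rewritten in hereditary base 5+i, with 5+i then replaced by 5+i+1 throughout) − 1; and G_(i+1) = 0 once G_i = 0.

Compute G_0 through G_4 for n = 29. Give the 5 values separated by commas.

step 0: 29 = 5^2 + 4; sub 6 for 5: 6^2 + 4; = 40; G_1 = 40−1 = 39
step 1: 39 = 6^2 + 3; sub 7 for 6: 7^2 + 3; = 52; G_2 = 52−1 = 51
step 2: 51 = 7^2 + 2; sub 8 for 7: 8^2 + 2; = 66; G_3 = 66−1 = 65
step 3: 65 = 8^2 + 1; sub 9 for 8: 9^2 + 1; = 82; G_4 = 82−1 = 81

29, 39, 51, 65, 81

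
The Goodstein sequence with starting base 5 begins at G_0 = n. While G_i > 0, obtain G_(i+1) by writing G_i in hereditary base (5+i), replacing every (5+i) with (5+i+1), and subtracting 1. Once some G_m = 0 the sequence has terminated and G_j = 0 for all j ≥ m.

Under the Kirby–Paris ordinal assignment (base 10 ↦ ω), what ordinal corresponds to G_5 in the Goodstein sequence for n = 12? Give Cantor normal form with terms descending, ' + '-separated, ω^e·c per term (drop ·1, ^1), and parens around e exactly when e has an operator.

ω + 5

G_0=12  [base 5] 2·5 + 2  →[5↦6]→  2·6 + 2 = 14  −1 ⇒ G_1=13
G_1=13  [base 6] 2·6 + 1  →[6↦7]→  2·7 + 1 = 15  −1 ⇒ G_2=14
G_2=14  [base 7] 2·7  →[7↦8]→  2·8 = 16  −1 ⇒ G_3=15
G_3=15  [base 8] 8 + 7  →[8↦9]→  9 + 7 = 16  −1 ⇒ G_4=15
G_4=15  [base 9] 9 + 6  →[9↦10]→  10 + 6 = 16  −1 ⇒ G_5=15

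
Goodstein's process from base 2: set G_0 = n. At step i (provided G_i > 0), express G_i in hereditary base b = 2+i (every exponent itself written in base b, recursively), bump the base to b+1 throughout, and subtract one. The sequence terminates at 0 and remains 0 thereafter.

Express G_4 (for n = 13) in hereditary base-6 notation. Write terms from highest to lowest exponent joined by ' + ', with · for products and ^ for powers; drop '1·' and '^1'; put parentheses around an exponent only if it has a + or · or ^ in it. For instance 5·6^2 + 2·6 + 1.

base 2: 13 = 2^(2 + 1) + 2^2 + 1; at 3: 3^(3 + 1) + 3^3 + 1 = 109; next = 108
base 3: 108 = 3^(3 + 1) + 3^3; at 4: 4^(4 + 1) + 4^4 = 1280; next = 1279
base 4: 1279 = 4^(4 + 1) + 3·4^3 + 3·4^2 + 3·4 + 3; at 5: 5^(5 + 1) + 3·5^3 + 3·5^2 + 3·5 + 3 = 16093; next = 16092
base 5: 16092 = 5^(5 + 1) + 3·5^3 + 3·5^2 + 3·5 + 2; at 6: 6^(6 + 1) + 3·6^3 + 3·6^2 + 3·6 + 2 = 280712; next = 280711

6^(6 + 1) + 3·6^3 + 3·6^2 + 3·6 + 1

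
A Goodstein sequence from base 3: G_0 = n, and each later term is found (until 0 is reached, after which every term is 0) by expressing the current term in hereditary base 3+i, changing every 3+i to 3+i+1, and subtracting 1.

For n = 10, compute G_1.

G_0 = 10. HB_3(10) = 3^2 + 1. Bump = 17. G_1 = 16.
G_1 = 16. HB_4(16) = 4^2. Bump = 25. G_2 = 24.

16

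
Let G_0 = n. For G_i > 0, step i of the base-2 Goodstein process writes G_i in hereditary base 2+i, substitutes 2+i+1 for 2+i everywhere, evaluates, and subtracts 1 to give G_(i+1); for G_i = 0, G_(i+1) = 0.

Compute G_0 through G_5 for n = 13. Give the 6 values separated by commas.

13, 108, 1279, 16092, 280711, 5765998

13 —HB2→ 2^(2 + 1) + 2^2 + 1 —bump→ 3^(3 + 1) + 3^3 + 1 = 109 —(−1)→ 108
108 —HB3→ 3^(3 + 1) + 3^3 —bump→ 4^(4 + 1) + 4^4 = 1280 —(−1)→ 1279
1279 —HB4→ 4^(4 + 1) + 3·4^3 + 3·4^2 + 3·4 + 3 —bump→ 5^(5 + 1) + 3·5^3 + 3·5^2 + 3·5 + 3 = 16093 —(−1)→ 16092
16092 —HB5→ 5^(5 + 1) + 3·5^3 + 3·5^2 + 3·5 + 2 —bump→ 6^(6 + 1) + 3·6^3 + 3·6^2 + 3·6 + 2 = 280712 —(−1)→ 280711
280711 —HB6→ 6^(6 + 1) + 3·6^3 + 3·6^2 + 3·6 + 1 —bump→ 7^(7 + 1) + 3·7^3 + 3·7^2 + 3·7 + 1 = 5765999 —(−1)→ 5765998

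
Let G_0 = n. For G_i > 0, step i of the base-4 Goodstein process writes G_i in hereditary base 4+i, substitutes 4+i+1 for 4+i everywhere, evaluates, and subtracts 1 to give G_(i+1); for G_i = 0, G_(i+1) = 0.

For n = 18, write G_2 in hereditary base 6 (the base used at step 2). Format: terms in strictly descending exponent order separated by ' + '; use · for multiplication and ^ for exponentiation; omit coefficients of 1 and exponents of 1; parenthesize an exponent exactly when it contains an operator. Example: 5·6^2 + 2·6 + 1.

6^2

18 —HB4→ 4^2 + 2 —bump→ 5^2 + 2 = 27 —(−1)→ 26
26 —HB5→ 5^2 + 1 —bump→ 6^2 + 1 = 37 —(−1)→ 36
36 —HB6→ 6^2 —bump→ 7^2 = 49 —(−1)→ 48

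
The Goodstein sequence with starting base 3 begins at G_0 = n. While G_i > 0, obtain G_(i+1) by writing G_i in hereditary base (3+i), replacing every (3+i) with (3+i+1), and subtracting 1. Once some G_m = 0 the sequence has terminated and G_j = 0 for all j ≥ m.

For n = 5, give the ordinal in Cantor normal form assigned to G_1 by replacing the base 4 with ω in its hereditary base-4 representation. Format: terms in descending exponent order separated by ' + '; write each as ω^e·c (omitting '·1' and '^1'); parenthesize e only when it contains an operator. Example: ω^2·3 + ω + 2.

ω + 1

step 0: 5 = 3 + 2; sub 4 for 3: 4 + 2; = 6; G_1 = 6−1 = 5
step 1: 5 = 4 + 1; sub 5 for 4: 5 + 1; = 6; G_2 = 6−1 = 5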